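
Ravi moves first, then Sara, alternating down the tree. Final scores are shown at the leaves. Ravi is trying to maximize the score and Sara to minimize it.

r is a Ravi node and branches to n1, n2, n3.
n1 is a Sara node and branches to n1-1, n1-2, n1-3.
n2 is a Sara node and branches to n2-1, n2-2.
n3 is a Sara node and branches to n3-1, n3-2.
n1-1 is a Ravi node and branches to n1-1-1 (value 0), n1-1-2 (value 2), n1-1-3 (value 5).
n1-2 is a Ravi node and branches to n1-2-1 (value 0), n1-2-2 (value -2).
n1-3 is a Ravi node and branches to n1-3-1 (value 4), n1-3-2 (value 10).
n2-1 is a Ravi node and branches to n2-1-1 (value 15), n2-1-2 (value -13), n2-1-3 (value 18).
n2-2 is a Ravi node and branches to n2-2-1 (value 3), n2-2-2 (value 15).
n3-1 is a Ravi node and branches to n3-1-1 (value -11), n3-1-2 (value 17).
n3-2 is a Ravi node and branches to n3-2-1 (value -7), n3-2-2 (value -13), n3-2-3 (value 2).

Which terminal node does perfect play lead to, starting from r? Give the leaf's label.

n2-2-2

n1-1 (Ravi): max(0, 2, 5) = 5
n1-2 (Ravi): max(0, -2) = 0
n1-3 (Ravi): max(4, 10) = 10
n1 (Sara): min(5, 0, 10) = 0
n2-1 (Ravi): max(15, -13, 18) = 18
n2-2 (Ravi): max(3, 15) = 15
n2 (Sara): min(18, 15) = 15
n3-1 (Ravi): max(-11, 17) = 17
n3-2 (Ravi): max(-7, -13, 2) = 2
n3 (Sara): min(17, 2) = 2
r (Ravi): max(0, 15, 2) = 15
At r, Ravi picks n2 (highest: 15).
At n2, Sara picks n2-2 (lowest: 15).
At n2-2, Ravi picks n2-2-2 (highest: 15).
Terminal value 15.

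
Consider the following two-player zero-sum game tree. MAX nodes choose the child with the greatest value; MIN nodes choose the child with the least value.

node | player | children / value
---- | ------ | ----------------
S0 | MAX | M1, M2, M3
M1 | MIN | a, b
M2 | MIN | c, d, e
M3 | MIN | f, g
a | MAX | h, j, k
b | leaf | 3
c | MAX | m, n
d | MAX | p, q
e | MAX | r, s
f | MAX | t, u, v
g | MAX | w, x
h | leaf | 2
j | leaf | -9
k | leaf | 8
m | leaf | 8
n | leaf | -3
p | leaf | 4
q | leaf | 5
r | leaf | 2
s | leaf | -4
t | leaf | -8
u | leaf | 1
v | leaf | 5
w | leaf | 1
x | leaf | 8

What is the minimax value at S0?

5

a (MAX): max(2, -9, 8) = 8
M1 (MIN): min(8, 3) = 3
c (MAX): max(8, -3) = 8
d (MAX): max(4, 5) = 5
e (MAX): max(2, -4) = 2
M2 (MIN): min(8, 5, 2) = 2
f (MAX): max(-8, 1, 5) = 5
g (MAX): max(1, 8) = 8
M3 (MIN): min(5, 8) = 5
S0 (MAX): max(3, 2, 5) = 5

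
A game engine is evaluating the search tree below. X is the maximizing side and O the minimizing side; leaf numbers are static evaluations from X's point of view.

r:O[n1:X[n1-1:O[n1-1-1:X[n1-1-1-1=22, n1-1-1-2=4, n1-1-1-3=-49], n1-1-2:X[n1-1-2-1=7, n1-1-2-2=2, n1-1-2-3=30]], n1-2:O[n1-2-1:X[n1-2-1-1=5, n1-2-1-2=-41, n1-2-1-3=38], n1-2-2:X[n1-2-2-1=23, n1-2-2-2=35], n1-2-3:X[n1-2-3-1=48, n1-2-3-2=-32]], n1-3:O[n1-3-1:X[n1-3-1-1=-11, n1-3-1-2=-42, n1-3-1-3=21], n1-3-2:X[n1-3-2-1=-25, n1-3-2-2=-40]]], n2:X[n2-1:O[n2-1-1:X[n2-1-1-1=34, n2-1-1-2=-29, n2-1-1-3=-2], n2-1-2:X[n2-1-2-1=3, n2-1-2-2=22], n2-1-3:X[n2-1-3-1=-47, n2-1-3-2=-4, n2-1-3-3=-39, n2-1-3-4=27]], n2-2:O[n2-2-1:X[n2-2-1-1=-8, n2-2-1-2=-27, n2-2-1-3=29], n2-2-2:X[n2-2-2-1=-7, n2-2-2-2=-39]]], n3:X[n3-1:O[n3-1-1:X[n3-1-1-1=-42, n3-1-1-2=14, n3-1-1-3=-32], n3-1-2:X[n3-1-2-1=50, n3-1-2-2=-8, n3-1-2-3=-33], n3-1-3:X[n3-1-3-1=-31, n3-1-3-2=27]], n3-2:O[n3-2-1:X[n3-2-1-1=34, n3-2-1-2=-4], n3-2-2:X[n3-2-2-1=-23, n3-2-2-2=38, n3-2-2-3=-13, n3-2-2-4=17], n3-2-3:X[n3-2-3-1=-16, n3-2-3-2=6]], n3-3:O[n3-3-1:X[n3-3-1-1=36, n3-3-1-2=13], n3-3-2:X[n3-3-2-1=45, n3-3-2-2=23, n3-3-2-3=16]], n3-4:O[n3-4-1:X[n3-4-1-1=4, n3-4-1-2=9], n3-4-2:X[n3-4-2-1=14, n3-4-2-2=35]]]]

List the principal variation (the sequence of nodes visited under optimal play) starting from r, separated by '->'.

n1-1-1 (X): max(22, 4, -49) = 22
n1-1-2 (X): max(7, 2, 30) = 30
n1-1 (O): min(22, 30) = 22
n1-2-1 (X): max(5, -41, 38) = 38
n1-2-2 (X): max(23, 35) = 35
n1-2-3 (X): max(48, -32) = 48
n1-2 (O): min(38, 35, 48) = 35
n1-3-1 (X): max(-11, -42, 21) = 21
n1-3-2 (X): max(-25, -40) = -25
n1-3 (O): min(21, -25) = -25
n1 (X): max(22, 35, -25) = 35
n2-1-1 (X): max(34, -29, -2) = 34
n2-1-2 (X): max(3, 22) = 22
n2-1-3 (X): max(-47, -4, -39, 27) = 27
n2-1 (O): min(34, 22, 27) = 22
n2-2-1 (X): max(-8, -27, 29) = 29
n2-2-2 (X): max(-7, -39) = -7
n2-2 (O): min(29, -7) = -7
n2 (X): max(22, -7) = 22
n3-1-1 (X): max(-42, 14, -32) = 14
n3-1-2 (X): max(50, -8, -33) = 50
n3-1-3 (X): max(-31, 27) = 27
n3-1 (O): min(14, 50, 27) = 14
n3-2-1 (X): max(34, -4) = 34
n3-2-2 (X): max(-23, 38, -13, 17) = 38
n3-2-3 (X): max(-16, 6) = 6
n3-2 (O): min(34, 38, 6) = 6
n3-3-1 (X): max(36, 13) = 36
n3-3-2 (X): max(45, 23, 16) = 45
n3-3 (O): min(36, 45) = 36
n3-4-1 (X): max(4, 9) = 9
n3-4-2 (X): max(14, 35) = 35
n3-4 (O): min(9, 35) = 9
n3 (X): max(14, 6, 36, 9) = 36
r (O): min(35, 22, 36) = 22
At r, O picks n2 (lowest: 22).
At n2, X picks n2-1 (highest: 22).
At n2-1, O picks n2-1-2 (lowest: 22).
At n2-1-2, X picks n2-1-2-2 (highest: 22).
Terminal value 22.

r -> n2 -> n2-1 -> n2-1-2 -> n2-1-2-2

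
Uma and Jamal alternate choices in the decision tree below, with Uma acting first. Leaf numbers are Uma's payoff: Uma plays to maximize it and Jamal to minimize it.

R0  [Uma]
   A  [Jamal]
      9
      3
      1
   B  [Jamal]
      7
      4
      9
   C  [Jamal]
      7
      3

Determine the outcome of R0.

A (Jamal): min(9, 3, 1) = 1
B (Jamal): min(7, 4, 9) = 4
C (Jamal): min(7, 3) = 3
R0 (Uma): max(1, 4, 3) = 4

4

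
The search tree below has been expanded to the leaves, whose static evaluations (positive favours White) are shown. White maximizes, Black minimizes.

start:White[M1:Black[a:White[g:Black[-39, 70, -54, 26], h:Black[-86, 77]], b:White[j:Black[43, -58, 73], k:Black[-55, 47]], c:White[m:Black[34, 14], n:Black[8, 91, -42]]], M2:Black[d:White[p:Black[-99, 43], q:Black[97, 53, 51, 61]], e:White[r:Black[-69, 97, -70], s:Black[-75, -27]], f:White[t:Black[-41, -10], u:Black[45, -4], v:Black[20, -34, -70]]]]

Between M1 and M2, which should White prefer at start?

M1

g (Black): min(-39, 70, -54, 26) = -54
h (Black): min(-86, 77) = -86
a (White): max(-54, -86) = -54
j (Black): min(43, -58, 73) = -58
k (Black): min(-55, 47) = -55
b (White): max(-58, -55) = -55
m (Black): min(34, 14) = 14
n (Black): min(8, 91, -42) = -42
c (White): max(14, -42) = 14
M1 (Black): min(-54, -55, 14) = -55
p (Black): min(-99, 43) = -99
q (Black): min(97, 53, 51, 61) = 51
d (White): max(-99, 51) = 51
r (Black): min(-69, 97, -70) = -70
s (Black): min(-75, -27) = -75
e (White): max(-70, -75) = -70
t (Black): min(-41, -10) = -41
u (Black): min(45, -4) = -4
v (Black): min(20, -34, -70) = -70
f (White): max(-41, -4, -70) = -4
M2 (Black): min(51, -70, -4) = -70
White prefers the higher value; M1=-55, M2=-70. M1 is better since -55 > -70.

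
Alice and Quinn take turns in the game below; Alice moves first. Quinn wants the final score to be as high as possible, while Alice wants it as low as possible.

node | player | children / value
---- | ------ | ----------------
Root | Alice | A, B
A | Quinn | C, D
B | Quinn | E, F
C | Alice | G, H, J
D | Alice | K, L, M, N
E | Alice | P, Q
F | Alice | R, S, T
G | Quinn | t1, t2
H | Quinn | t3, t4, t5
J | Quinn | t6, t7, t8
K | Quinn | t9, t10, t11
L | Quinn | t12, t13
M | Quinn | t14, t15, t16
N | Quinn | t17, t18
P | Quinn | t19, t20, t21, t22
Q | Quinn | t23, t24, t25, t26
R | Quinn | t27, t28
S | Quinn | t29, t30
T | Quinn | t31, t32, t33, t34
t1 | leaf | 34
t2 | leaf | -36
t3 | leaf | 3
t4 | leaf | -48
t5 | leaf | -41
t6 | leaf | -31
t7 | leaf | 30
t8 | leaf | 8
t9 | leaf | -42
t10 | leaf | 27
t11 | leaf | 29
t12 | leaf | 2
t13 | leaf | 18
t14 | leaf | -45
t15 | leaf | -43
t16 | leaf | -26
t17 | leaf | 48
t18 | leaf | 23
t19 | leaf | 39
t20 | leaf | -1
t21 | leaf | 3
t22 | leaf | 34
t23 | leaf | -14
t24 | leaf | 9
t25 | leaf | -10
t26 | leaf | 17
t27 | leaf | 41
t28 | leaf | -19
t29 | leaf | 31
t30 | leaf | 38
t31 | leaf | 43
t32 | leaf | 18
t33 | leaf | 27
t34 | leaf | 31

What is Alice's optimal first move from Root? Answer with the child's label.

A

G (Quinn): max(34, -36) = 34
H (Quinn): max(3, -48, -41) = 3
J (Quinn): max(-31, 30, 8) = 30
C (Alice): min(34, 3, 30) = 3
K (Quinn): max(-42, 27, 29) = 29
L (Quinn): max(2, 18) = 18
M (Quinn): max(-45, -43, -26) = -26
N (Quinn): max(48, 23) = 48
D (Alice): min(29, 18, -26, 48) = -26
A (Quinn): max(3, -26) = 3
P (Quinn): max(39, -1, 3, 34) = 39
Q (Quinn): max(-14, 9, -10, 17) = 17
E (Alice): min(39, 17) = 17
R (Quinn): max(41, -19) = 41
S (Quinn): max(31, 38) = 38
T (Quinn): max(43, 18, 27, 31) = 43
F (Alice): min(41, 38, 43) = 38
B (Quinn): max(17, 38) = 38
Root (Alice): min(3, 38) = 3
Alice at Root wants the lowest of {A=3, B=38}, so chooses A.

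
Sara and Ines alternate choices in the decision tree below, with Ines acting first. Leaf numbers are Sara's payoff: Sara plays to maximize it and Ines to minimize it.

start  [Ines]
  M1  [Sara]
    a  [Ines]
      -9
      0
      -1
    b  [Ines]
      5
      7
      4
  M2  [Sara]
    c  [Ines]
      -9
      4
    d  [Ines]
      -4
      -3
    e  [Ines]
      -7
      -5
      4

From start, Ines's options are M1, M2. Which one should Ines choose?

M2

a (Ines): min(-9, 0, -1) = -9
b (Ines): min(5, 7, 4) = 4
M1 (Sara): max(-9, 4) = 4
c (Ines): min(-9, 4) = -9
d (Ines): min(-4, -3) = -4
e (Ines): min(-7, -5, 4) = -7
M2 (Sara): max(-9, -4, -7) = -4
start (Ines): min(4, -4) = -4
Ines at start wants the lowest of {M1=4, M2=-4}, so chooses M2.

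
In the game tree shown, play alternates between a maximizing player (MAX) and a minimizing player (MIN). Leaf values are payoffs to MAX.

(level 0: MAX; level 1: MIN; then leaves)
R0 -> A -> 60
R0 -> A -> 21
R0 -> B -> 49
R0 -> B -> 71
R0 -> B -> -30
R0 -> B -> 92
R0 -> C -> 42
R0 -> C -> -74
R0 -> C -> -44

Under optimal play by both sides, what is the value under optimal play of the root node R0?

A (MIN): min(60, 21) = 21
B (MIN): min(49, 71, -30, 92) = -30
C (MIN): min(42, -74, -44) = -74
R0 (MAX): max(21, -30, -74) = 21

21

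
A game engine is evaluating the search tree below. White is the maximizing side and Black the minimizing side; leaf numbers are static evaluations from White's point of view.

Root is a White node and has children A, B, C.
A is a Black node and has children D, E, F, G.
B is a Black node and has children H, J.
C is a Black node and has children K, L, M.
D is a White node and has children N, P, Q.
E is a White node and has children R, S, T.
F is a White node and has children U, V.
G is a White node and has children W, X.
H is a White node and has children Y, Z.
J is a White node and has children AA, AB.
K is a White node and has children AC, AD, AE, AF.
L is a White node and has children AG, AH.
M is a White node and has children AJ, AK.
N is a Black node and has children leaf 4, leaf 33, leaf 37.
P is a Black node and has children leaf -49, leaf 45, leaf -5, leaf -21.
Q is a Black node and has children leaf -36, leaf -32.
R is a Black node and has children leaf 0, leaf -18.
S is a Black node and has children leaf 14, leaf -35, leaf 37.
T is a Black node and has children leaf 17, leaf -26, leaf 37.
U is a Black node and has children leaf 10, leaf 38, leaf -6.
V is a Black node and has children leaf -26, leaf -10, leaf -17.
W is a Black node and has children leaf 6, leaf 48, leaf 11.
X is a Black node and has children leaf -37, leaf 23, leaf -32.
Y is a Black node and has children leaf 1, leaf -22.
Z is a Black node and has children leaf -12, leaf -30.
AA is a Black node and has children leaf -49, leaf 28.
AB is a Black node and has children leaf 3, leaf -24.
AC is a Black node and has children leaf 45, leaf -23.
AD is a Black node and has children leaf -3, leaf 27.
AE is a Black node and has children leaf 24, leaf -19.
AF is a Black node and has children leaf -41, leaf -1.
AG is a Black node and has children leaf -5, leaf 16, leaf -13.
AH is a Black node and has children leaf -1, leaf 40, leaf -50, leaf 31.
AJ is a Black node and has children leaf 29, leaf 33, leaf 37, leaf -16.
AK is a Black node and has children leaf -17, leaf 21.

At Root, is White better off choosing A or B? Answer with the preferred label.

A

N (Black): min(4, 33, 37) = 4
P (Black): min(-49, 45, -5, -21) = -49
Q (Black): min(-36, -32) = -36
D (White): max(4, -49, -36) = 4
R (Black): min(0, -18) = -18
S (Black): min(14, -35, 37) = -35
T (Black): min(17, -26, 37) = -26
E (White): max(-18, -35, -26) = -18
U (Black): min(10, 38, -6) = -6
V (Black): min(-26, -10, -17) = -26
F (White): max(-6, -26) = -6
W (Black): min(6, 48, 11) = 6
X (Black): min(-37, 23, -32) = -37
G (White): max(6, -37) = 6
A (Black): min(4, -18, -6, 6) = -18
Y (Black): min(1, -22) = -22
Z (Black): min(-12, -30) = -30
H (White): max(-22, -30) = -22
AA (Black): min(-49, 28) = -49
AB (Black): min(3, -24) = -24
J (White): max(-49, -24) = -24
B (Black): min(-22, -24) = -24
White prefers the higher value; A=-18, B=-24. A is better since -18 > -24.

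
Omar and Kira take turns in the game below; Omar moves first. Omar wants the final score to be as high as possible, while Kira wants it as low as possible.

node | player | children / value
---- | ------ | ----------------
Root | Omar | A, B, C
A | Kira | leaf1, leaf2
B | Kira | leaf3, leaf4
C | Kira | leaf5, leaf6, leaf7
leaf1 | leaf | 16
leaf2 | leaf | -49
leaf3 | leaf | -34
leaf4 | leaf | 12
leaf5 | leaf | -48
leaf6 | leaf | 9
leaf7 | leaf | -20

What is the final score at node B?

-34

B (Kira): min(-34, 12) = -34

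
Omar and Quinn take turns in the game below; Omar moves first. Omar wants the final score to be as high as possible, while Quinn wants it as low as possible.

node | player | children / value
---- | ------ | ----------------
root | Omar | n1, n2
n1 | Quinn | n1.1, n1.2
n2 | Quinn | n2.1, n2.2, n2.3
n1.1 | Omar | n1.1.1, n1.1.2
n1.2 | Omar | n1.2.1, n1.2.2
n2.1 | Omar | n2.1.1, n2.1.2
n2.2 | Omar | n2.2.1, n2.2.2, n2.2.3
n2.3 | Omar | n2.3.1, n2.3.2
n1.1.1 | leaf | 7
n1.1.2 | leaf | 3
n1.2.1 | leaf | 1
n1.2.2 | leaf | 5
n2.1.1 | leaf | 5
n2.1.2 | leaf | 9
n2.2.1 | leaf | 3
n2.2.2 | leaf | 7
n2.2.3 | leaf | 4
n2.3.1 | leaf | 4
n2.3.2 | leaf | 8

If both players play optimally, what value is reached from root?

7

n1.1 (Omar): max(7, 3) = 7
n1.2 (Omar): max(1, 5) = 5
n1 (Quinn): min(7, 5) = 5
n2.1 (Omar): max(5, 9) = 9
n2.2 (Omar): max(3, 7, 4) = 7
n2.3 (Omar): max(4, 8) = 8
n2 (Quinn): min(9, 7, 8) = 7
root (Omar): max(5, 7) = 7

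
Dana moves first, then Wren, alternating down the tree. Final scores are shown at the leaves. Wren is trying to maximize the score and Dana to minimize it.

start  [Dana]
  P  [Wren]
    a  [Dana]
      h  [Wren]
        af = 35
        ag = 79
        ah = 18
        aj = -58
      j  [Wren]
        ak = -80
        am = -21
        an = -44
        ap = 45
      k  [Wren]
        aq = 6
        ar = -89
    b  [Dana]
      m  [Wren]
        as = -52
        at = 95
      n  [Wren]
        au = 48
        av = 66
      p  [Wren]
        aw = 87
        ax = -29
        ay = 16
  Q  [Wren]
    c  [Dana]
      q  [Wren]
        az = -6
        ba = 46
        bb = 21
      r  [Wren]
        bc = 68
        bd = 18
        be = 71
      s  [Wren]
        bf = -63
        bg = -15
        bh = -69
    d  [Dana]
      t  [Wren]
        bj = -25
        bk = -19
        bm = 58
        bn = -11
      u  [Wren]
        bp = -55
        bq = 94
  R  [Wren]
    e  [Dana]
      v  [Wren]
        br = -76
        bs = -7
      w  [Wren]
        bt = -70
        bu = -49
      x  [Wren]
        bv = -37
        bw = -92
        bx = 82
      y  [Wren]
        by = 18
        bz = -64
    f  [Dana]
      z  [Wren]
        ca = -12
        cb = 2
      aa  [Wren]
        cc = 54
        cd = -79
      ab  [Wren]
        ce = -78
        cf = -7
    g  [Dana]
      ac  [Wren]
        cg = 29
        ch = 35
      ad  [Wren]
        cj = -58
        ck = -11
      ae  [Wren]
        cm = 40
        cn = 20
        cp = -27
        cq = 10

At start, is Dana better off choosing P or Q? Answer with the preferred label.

Q

h (Wren): max(35, 79, 18, -58) = 79
j (Wren): max(-80, -21, -44, 45) = 45
k (Wren): max(6, -89) = 6
a (Dana): min(79, 45, 6) = 6
m (Wren): max(-52, 95) = 95
n (Wren): max(48, 66) = 66
p (Wren): max(87, -29, 16) = 87
b (Dana): min(95, 66, 87) = 66
P (Wren): max(6, 66) = 66
q (Wren): max(-6, 46, 21) = 46
r (Wren): max(68, 18, 71) = 71
s (Wren): max(-63, -15, -69) = -15
c (Dana): min(46, 71, -15) = -15
t (Wren): max(-25, -19, 58, -11) = 58
u (Wren): max(-55, 94) = 94
d (Dana): min(58, 94) = 58
Q (Wren): max(-15, 58) = 58
Dana prefers the lower value; P=66, Q=58. Q is better since 58 < 66.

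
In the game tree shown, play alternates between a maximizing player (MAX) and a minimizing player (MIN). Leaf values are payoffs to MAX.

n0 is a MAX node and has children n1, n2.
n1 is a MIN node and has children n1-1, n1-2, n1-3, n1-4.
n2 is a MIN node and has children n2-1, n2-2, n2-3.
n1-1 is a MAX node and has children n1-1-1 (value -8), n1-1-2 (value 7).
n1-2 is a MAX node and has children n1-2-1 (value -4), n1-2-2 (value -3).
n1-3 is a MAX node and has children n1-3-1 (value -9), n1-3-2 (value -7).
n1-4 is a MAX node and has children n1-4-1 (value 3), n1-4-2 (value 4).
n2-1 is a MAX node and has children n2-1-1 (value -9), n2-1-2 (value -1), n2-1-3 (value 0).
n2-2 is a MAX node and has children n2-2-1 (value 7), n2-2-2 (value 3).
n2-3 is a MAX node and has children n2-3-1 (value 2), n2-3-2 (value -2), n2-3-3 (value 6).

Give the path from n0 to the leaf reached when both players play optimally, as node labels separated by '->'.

n0 -> n2 -> n2-1 -> n2-1-3

n1-1 (MAX): max(-8, 7) = 7
n1-2 (MAX): max(-4, -3) = -3
n1-3 (MAX): max(-9, -7) = -7
n1-4 (MAX): max(3, 4) = 4
n1 (MIN): min(7, -3, -7, 4) = -7
n2-1 (MAX): max(-9, -1, 0) = 0
n2-2 (MAX): max(7, 3) = 7
n2-3 (MAX): max(2, -2, 6) = 6
n2 (MIN): min(0, 7, 6) = 0
n0 (MAX): max(-7, 0) = 0
At n0, MAX picks n2 (highest: 0).
At n2, MIN picks n2-1 (lowest: 0).
At n2-1, MAX picks n2-1-3 (highest: 0).
Terminal value 0.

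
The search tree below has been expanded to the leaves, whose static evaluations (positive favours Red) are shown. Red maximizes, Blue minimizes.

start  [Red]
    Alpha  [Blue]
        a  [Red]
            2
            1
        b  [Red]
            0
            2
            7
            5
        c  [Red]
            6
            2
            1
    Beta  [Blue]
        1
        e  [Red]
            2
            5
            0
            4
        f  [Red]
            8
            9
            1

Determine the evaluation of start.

2

a (Red): max(2, 1) = 2
b (Red): max(0, 2, 7, 5) = 7
c (Red): max(6, 2, 1) = 6
Alpha (Blue): min(2, 7, 6) = 2
e (Red): max(2, 5, 0, 4) = 5
f (Red): max(8, 9, 1) = 9
Beta (Blue): min(1, 5, 9) = 1
start (Red): max(2, 1) = 2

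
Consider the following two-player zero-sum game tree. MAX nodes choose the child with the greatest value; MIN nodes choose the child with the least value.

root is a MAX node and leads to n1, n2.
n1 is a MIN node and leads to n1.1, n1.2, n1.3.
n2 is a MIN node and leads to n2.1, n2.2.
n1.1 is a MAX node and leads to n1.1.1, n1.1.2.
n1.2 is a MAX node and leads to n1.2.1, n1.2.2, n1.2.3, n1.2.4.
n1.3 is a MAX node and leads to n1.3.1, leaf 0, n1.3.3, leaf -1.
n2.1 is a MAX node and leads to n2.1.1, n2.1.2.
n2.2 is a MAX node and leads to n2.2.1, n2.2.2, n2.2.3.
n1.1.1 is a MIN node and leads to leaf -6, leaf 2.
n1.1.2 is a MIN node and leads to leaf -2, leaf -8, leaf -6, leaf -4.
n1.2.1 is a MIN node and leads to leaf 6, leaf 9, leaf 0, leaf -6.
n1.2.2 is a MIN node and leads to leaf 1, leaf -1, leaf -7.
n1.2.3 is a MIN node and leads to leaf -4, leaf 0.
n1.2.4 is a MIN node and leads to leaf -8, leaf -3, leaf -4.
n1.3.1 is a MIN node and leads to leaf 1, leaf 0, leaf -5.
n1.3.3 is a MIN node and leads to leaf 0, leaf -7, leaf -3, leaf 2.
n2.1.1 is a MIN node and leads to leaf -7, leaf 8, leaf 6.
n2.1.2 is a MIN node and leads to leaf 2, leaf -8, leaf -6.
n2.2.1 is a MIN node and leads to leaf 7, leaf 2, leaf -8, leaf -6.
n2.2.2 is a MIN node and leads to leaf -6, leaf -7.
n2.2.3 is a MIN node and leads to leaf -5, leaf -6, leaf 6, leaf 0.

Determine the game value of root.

-6

n1.1.1 (MIN): min(-6, 2) = -6
n1.1.2 (MIN): min(-2, -8, -6, -4) = -8
n1.1 (MAX): max(-6, -8) = -6
n1.2.1 (MIN): min(6, 9, 0, -6) = -6
n1.2.2 (MIN): min(1, -1, -7) = -7
n1.2.3 (MIN): min(-4, 0) = -4
n1.2.4 (MIN): min(-8, -3, -4) = -8
n1.2 (MAX): max(-6, -7, -4, -8) = -4
n1.3.1 (MIN): min(1, 0, -5) = -5
n1.3.3 (MIN): min(0, -7, -3, 2) = -7
n1.3 (MAX): max(-5, 0, -7, -1) = 0
n1 (MIN): min(-6, -4, 0) = -6
n2.1.1 (MIN): min(-7, 8, 6) = -7
n2.1.2 (MIN): min(2, -8, -6) = -8
n2.1 (MAX): max(-7, -8) = -7
n2.2.1 (MIN): min(7, 2, -8, -6) = -8
n2.2.2 (MIN): min(-6, -7) = -7
n2.2.3 (MIN): min(-5, -6, 6, 0) = -6
n2.2 (MAX): max(-8, -7, -6) = -6
n2 (MIN): min(-7, -6) = -7
root (MAX): max(-6, -7) = -6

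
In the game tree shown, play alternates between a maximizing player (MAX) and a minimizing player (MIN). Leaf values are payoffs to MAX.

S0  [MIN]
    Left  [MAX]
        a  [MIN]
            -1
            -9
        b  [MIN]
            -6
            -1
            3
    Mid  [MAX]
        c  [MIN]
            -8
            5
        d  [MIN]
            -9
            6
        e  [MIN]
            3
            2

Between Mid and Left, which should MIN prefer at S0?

Left

c (MIN): min(-8, 5) = -8
d (MIN): min(-9, 6) = -9
e (MIN): min(3, 2) = 2
Mid (MAX): max(-8, -9, 2) = 2
a (MIN): min(-1, -9) = -9
b (MIN): min(-6, -1, 3) = -6
Left (MAX): max(-9, -6) = -6
MIN prefers the lower value; Mid=2, Left=-6. Left is better since -6 < 2.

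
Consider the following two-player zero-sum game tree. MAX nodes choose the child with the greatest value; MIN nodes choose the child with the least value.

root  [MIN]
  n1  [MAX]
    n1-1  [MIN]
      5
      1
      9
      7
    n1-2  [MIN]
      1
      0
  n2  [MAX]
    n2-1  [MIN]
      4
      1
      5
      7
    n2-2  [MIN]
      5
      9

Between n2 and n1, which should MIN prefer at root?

n1

n2-1 (MIN): min(4, 1, 5, 7) = 1
n2-2 (MIN): min(5, 9) = 5
n2 (MAX): max(1, 5) = 5
n1-1 (MIN): min(5, 1, 9, 7) = 1
n1-2 (MIN): min(1, 0) = 0
n1 (MAX): max(1, 0) = 1
MIN prefers the lower value; n2=5, n1=1. n1 is better since 1 < 5.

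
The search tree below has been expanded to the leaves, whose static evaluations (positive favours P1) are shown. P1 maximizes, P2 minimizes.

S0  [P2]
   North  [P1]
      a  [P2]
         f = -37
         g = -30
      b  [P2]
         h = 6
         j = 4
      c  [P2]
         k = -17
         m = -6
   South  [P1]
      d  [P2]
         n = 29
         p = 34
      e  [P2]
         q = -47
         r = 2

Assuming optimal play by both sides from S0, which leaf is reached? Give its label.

a (P2): min(-37, -30) = -37
b (P2): min(6, 4) = 4
c (P2): min(-17, -6) = -17
North (P1): max(-37, 4, -17) = 4
d (P2): min(29, 34) = 29
e (P2): min(-47, 2) = -47
South (P1): max(29, -47) = 29
S0 (P2): min(4, 29) = 4
At S0, P2 picks North (lowest: 4).
At North, P1 picks b (highest: 4).
At b, P2 picks j (lowest: 4).
Terminal value 4.

j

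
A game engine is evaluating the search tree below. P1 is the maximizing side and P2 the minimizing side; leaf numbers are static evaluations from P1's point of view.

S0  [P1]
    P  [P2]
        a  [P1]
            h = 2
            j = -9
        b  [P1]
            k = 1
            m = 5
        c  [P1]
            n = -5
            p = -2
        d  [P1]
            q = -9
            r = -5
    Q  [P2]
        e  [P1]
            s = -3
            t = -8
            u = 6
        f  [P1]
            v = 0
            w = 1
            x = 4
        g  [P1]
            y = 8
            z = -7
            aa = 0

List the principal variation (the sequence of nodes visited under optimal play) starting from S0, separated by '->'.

S0 -> Q -> f -> x

a (P1): max(2, -9) = 2
b (P1): max(1, 5) = 5
c (P1): max(-5, -2) = -2
d (P1): max(-9, -5) = -5
P (P2): min(2, 5, -2, -5) = -5
e (P1): max(-3, -8, 6) = 6
f (P1): max(0, 1, 4) = 4
g (P1): max(8, -7, 0) = 8
Q (P2): min(6, 4, 8) = 4
S0 (P1): max(-5, 4) = 4
At S0, P1 picks Q (highest: 4).
At Q, P2 picks f (lowest: 4).
At f, P1 picks x (highest: 4).
Terminal value 4.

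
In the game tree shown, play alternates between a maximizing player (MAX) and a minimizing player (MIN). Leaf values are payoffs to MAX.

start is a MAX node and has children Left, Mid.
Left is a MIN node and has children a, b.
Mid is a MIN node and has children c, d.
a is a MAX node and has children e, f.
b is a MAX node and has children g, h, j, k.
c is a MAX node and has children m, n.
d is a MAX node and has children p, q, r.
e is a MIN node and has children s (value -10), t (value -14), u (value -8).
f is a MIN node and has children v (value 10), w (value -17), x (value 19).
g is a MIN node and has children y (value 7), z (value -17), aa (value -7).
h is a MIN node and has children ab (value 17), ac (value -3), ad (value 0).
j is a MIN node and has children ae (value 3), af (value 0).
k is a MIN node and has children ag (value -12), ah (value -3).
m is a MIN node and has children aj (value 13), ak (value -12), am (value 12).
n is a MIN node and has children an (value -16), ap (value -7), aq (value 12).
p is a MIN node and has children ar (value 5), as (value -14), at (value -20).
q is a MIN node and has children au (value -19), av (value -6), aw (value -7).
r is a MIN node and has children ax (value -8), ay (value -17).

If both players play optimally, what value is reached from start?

e (MIN): min(-10, -14, -8) = -14
f (MIN): min(10, -17, 19) = -17
a (MAX): max(-14, -17) = -14
g (MIN): min(7, -17, -7) = -17
h (MIN): min(17, -3, 0) = -3
j (MIN): min(3, 0) = 0
k (MIN): min(-12, -3) = -12
b (MAX): max(-17, -3, 0, -12) = 0
Left (MIN): min(-14, 0) = -14
m (MIN): min(13, -12, 12) = -12
n (MIN): min(-16, -7, 12) = -16
c (MAX): max(-12, -16) = -12
p (MIN): min(5, -14, -20) = -20
q (MIN): min(-19, -6, -7) = -19
r (MIN): min(-8, -17) = -17
d (MAX): max(-20, -19, -17) = -17
Mid (MIN): min(-12, -17) = -17
start (MAX): max(-14, -17) = -14

-14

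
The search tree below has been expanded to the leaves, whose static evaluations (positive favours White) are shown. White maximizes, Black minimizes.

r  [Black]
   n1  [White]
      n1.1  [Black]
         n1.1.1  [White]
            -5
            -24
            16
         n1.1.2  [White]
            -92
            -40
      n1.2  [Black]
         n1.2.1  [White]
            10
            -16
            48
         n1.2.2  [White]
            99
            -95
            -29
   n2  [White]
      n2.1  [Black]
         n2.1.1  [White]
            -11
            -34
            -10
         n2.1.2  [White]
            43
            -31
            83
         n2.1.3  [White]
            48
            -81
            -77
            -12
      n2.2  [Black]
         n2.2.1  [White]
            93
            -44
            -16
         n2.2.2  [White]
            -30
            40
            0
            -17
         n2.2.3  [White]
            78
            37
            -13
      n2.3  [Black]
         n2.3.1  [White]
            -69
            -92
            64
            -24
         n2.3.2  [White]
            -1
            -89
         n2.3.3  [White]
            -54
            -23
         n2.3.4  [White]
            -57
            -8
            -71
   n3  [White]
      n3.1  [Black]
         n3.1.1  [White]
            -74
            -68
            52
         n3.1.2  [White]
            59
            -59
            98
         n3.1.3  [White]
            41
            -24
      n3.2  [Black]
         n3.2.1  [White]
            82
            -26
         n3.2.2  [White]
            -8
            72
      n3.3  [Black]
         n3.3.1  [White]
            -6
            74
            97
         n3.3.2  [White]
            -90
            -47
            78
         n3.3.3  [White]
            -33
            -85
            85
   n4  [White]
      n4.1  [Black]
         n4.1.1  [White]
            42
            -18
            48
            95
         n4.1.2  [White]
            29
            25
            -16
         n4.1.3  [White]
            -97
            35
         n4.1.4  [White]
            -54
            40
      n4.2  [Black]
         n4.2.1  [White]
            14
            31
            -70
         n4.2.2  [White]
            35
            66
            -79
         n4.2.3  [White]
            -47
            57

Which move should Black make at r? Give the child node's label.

n1.1.1 (White): max(-5, -24, 16) = 16
n1.1.2 (White): max(-92, -40) = -40
n1.1 (Black): min(16, -40) = -40
n1.2.1 (White): max(10, -16, 48) = 48
n1.2.2 (White): max(99, -95, -29) = 99
n1.2 (Black): min(48, 99) = 48
n1 (White): max(-40, 48) = 48
n2.1.1 (White): max(-11, -34, -10) = -10
n2.1.2 (White): max(43, -31, 83) = 83
n2.1.3 (White): max(48, -81, -77, -12) = 48
n2.1 (Black): min(-10, 83, 48) = -10
n2.2.1 (White): max(93, -44, -16) = 93
n2.2.2 (White): max(-30, 40, 0, -17) = 40
n2.2.3 (White): max(78, 37, -13) = 78
n2.2 (Black): min(93, 40, 78) = 40
n2.3.1 (White): max(-69, -92, 64, -24) = 64
n2.3.2 (White): max(-1, -89) = -1
n2.3.3 (White): max(-54, -23) = -23
n2.3.4 (White): max(-57, -8, -71) = -8
n2.3 (Black): min(64, -1, -23, -8) = -23
n2 (White): max(-10, 40, -23) = 40
n3.1.1 (White): max(-74, -68, 52) = 52
n3.1.2 (White): max(59, -59, 98) = 98
n3.1.3 (White): max(41, -24) = 41
n3.1 (Black): min(52, 98, 41) = 41
n3.2.1 (White): max(82, -26) = 82
n3.2.2 (White): max(-8, 72) = 72
n3.2 (Black): min(82, 72) = 72
n3.3.1 (White): max(-6, 74, 97) = 97
n3.3.2 (White): max(-90, -47, 78) = 78
n3.3.3 (White): max(-33, -85, 85) = 85
n3.3 (Black): min(97, 78, 85) = 78
n3 (White): max(41, 72, 78) = 78
n4.1.1 (White): max(42, -18, 48, 95) = 95
n4.1.2 (White): max(29, 25, -16) = 29
n4.1.3 (White): max(-97, 35) = 35
n4.1.4 (White): max(-54, 40) = 40
n4.1 (Black): min(95, 29, 35, 40) = 29
n4.2.1 (White): max(14, 31, -70) = 31
n4.2.2 (White): max(35, 66, -79) = 66
n4.2.3 (White): max(-47, 57) = 57
n4.2 (Black): min(31, 66, 57) = 31
n4 (White): max(29, 31) = 31
r (Black): min(48, 40, 78, 31) = 31
Black at r wants the lowest of {n1=48, n2=40, n3=78, n4=31}, so chooses n4.

n4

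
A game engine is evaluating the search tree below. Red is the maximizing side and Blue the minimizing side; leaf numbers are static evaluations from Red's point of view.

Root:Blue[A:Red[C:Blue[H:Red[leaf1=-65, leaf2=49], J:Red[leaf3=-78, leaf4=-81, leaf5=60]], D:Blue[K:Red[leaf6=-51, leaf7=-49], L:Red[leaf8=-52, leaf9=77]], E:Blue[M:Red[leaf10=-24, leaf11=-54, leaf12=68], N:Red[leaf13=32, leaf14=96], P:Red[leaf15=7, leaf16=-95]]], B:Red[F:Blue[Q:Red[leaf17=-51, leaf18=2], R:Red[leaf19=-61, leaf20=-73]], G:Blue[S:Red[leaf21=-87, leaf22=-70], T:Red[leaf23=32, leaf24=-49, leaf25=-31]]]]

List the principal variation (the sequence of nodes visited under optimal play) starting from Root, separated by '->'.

Root -> B -> F -> R -> leaf19

H (Red): max(-65, 49) = 49
J (Red): max(-78, -81, 60) = 60
C (Blue): min(49, 60) = 49
K (Red): max(-51, -49) = -49
L (Red): max(-52, 77) = 77
D (Blue): min(-49, 77) = -49
M (Red): max(-24, -54, 68) = 68
N (Red): max(32, 96) = 96
P (Red): max(7, -95) = 7
E (Blue): min(68, 96, 7) = 7
A (Red): max(49, -49, 7) = 49
Q (Red): max(-51, 2) = 2
R (Red): max(-61, -73) = -61
F (Blue): min(2, -61) = -61
S (Red): max(-87, -70) = -70
T (Red): max(32, -49, -31) = 32
G (Blue): min(-70, 32) = -70
B (Red): max(-61, -70) = -61
Root (Blue): min(49, -61) = -61
At Root, Blue picks B (lowest: -61).
At B, Red picks F (highest: -61).
At F, Blue picks R (lowest: -61).
At R, Red picks leaf19 (highest: -61).
Terminal value -61.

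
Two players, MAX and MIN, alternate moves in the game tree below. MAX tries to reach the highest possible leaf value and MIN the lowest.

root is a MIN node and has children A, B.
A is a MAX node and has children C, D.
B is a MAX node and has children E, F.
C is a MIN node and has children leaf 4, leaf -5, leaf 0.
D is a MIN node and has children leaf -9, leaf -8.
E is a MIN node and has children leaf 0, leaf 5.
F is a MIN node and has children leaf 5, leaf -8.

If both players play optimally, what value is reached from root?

-5

C (MIN): min(4, -5, 0) = -5
D (MIN): min(-9, -8) = -9
A (MAX): max(-5, -9) = -5
E (MIN): min(0, 5) = 0
F (MIN): min(5, -8) = -8
B (MAX): max(0, -8) = 0
root (MIN): min(-5, 0) = -5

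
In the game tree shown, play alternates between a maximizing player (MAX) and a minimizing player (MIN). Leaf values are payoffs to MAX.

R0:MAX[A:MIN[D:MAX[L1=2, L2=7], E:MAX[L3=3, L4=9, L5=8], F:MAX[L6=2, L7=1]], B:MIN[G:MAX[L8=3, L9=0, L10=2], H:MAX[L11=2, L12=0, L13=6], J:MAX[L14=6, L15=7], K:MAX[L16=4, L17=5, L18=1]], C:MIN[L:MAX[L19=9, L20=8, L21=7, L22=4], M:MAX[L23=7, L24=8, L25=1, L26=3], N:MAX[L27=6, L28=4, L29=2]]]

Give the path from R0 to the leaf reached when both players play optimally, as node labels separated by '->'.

D (MAX): max(2, 7) = 7
E (MAX): max(3, 9, 8) = 9
F (MAX): max(2, 1) = 2
A (MIN): min(7, 9, 2) = 2
G (MAX): max(3, 0, 2) = 3
H (MAX): max(2, 0, 6) = 6
J (MAX): max(6, 7) = 7
K (MAX): max(4, 5, 1) = 5
B (MIN): min(3, 6, 7, 5) = 3
L (MAX): max(9, 8, 7, 4) = 9
M (MAX): max(7, 8, 1, 3) = 8
N (MAX): max(6, 4, 2) = 6
C (MIN): min(9, 8, 6) = 6
R0 (MAX): max(2, 3, 6) = 6
At R0, MAX picks C (highest: 6).
At C, MIN picks N (lowest: 6).
At N, MAX picks L27 (highest: 6).
Terminal value 6.

R0 -> C -> N -> L27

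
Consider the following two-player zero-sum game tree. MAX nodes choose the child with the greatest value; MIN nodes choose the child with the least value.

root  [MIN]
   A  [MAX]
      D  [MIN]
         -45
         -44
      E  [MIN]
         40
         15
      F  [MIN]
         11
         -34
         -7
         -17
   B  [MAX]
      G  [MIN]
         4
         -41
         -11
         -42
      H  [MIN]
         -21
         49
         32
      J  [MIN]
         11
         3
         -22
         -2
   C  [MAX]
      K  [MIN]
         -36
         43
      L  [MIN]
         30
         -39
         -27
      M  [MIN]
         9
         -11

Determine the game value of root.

D (MIN): min(-45, -44) = -45
E (MIN): min(40, 15) = 15
F (MIN): min(11, -34, -7, -17) = -34
A (MAX): max(-45, 15, -34) = 15
G (MIN): min(4, -41, -11, -42) = -42
H (MIN): min(-21, 49, 32) = -21
J (MIN): min(11, 3, -22, -2) = -22
B (MAX): max(-42, -21, -22) = -21
K (MIN): min(-36, 43) = -36
L (MIN): min(30, -39, -27) = -39
M (MIN): min(9, -11) = -11
C (MAX): max(-36, -39, -11) = -11
root (MIN): min(15, -21, -11) = -21

-21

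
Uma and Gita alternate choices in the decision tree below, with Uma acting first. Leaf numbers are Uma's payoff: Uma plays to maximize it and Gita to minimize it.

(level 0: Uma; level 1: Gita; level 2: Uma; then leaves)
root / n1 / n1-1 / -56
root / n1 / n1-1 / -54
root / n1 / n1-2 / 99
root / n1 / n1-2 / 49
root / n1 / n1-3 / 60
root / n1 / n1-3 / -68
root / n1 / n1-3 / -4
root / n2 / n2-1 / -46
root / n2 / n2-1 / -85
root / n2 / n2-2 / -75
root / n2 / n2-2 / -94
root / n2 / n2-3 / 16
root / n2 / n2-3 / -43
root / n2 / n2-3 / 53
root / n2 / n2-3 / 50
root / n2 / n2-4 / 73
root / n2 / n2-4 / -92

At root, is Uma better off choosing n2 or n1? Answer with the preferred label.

n1

n2-1 (Uma): max(-46, -85) = -46
n2-2 (Uma): max(-75, -94) = -75
n2-3 (Uma): max(16, -43, 53, 50) = 53
n2-4 (Uma): max(73, -92) = 73
n2 (Gita): min(-46, -75, 53, 73) = -75
n1-1 (Uma): max(-56, -54) = -54
n1-2 (Uma): max(99, 49) = 99
n1-3 (Uma): max(60, -68, -4) = 60
n1 (Gita): min(-54, 99, 60) = -54
Uma prefers the higher value; n2=-75, n1=-54. n1 is better since -54 > -75.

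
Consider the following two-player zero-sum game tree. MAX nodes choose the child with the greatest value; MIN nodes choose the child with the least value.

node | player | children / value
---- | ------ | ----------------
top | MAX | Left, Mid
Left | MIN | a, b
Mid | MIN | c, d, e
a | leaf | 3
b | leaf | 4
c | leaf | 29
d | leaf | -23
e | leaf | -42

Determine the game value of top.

Left (MIN): min(3, 4) = 3
Mid (MIN): min(29, -23, -42) = -42
top (MAX): max(3, -42) = 3

3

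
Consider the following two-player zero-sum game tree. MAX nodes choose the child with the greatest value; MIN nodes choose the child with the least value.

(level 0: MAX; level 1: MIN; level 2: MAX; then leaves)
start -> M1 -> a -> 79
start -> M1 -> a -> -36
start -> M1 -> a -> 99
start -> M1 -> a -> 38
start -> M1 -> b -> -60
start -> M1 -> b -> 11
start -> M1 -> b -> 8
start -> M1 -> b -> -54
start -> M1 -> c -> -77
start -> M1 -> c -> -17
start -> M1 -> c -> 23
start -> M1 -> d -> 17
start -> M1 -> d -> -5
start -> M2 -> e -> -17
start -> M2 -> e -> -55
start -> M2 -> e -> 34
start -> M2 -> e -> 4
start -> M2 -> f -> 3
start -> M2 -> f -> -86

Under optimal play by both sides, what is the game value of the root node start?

11

a (MAX): max(79, -36, 99, 38) = 99
b (MAX): max(-60, 11, 8, -54) = 11
c (MAX): max(-77, -17, 23) = 23
d (MAX): max(17, -5) = 17
M1 (MIN): min(99, 11, 23, 17) = 11
e (MAX): max(-17, -55, 34, 4) = 34
f (MAX): max(3, -86) = 3
M2 (MIN): min(34, 3) = 3
start (MAX): max(11, 3) = 11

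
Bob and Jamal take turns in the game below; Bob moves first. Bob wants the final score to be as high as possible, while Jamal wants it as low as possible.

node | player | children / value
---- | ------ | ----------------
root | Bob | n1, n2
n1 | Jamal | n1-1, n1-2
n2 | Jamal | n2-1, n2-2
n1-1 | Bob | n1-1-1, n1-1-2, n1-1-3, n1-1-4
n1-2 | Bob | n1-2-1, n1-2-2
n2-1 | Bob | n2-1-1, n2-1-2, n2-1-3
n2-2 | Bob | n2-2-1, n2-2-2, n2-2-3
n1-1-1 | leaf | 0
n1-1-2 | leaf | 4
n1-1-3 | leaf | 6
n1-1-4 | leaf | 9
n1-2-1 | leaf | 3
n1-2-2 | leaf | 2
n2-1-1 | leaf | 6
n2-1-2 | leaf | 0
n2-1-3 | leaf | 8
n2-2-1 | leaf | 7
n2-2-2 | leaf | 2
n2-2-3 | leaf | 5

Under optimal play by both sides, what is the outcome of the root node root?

7

n1-1 (Bob): max(0, 4, 6, 9) = 9
n1-2 (Bob): max(3, 2) = 3
n1 (Jamal): min(9, 3) = 3
n2-1 (Bob): max(6, 0, 8) = 8
n2-2 (Bob): max(7, 2, 5) = 7
n2 (Jamal): min(8, 7) = 7
root (Bob): max(3, 7) = 7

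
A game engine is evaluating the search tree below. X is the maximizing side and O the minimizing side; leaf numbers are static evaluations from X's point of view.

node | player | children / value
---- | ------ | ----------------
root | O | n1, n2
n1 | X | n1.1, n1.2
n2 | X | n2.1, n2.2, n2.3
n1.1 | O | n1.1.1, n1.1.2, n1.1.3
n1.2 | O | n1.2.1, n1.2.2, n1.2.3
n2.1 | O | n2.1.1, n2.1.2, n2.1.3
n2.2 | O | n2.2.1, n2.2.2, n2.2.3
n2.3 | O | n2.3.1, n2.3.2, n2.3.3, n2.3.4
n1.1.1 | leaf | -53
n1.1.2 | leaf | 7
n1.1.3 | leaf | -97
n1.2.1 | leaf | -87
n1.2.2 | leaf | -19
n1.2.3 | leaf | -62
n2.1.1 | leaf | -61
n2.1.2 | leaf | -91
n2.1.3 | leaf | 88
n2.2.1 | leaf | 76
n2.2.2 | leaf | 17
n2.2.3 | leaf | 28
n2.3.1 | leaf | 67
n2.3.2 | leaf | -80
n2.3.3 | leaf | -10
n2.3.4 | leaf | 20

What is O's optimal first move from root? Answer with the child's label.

n1.1 (O): min(-53, 7, -97) = -97
n1.2 (O): min(-87, -19, -62) = -87
n1 (X): max(-97, -87) = -87
n2.1 (O): min(-61, -91, 88) = -91
n2.2 (O): min(76, 17, 28) = 17
n2.3 (O): min(67, -80, -10, 20) = -80
n2 (X): max(-91, 17, -80) = 17
root (O): min(-87, 17) = -87
O at root wants the lowest of {n1=-87, n2=17}, so chooses n1.

n1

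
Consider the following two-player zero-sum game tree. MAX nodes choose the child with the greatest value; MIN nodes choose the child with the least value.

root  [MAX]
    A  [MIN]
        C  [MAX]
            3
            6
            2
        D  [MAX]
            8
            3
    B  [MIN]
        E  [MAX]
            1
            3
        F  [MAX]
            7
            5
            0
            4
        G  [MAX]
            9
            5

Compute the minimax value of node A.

C (MAX): max(3, 6, 2) = 6
D (MAX): max(8, 3) = 8
A (MIN): min(6, 8) = 6

6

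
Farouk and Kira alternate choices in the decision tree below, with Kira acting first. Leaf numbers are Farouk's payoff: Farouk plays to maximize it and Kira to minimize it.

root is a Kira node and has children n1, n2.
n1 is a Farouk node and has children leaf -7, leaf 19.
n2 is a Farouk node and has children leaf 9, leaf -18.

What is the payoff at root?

9

n1 (Farouk): max(-7, 19) = 19
n2 (Farouk): max(9, -18) = 9
root (Kira): min(19, 9) = 9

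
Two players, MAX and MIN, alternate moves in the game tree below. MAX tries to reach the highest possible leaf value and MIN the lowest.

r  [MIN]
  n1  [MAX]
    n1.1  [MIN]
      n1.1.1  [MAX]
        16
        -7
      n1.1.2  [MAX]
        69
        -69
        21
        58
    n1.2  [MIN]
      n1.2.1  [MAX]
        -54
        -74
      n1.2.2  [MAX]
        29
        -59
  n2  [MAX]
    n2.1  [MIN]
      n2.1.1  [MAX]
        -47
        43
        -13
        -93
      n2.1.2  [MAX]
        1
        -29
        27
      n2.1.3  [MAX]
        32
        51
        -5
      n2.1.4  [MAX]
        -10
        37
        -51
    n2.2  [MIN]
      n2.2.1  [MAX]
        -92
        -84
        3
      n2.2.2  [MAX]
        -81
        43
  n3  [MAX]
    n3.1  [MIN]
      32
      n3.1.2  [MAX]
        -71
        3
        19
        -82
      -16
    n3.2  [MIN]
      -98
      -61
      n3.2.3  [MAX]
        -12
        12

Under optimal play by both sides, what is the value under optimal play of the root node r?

-16

n1.1.1 (MAX): max(16, -7) = 16
n1.1.2 (MAX): max(69, -69, 21, 58) = 69
n1.1 (MIN): min(16, 69) = 16
n1.2.1 (MAX): max(-54, -74) = -54
n1.2.2 (MAX): max(29, -59) = 29
n1.2 (MIN): min(-54, 29) = -54
n1 (MAX): max(16, -54) = 16
n2.1.1 (MAX): max(-47, 43, -13, -93) = 43
n2.1.2 (MAX): max(1, -29, 27) = 27
n2.1.3 (MAX): max(32, 51, -5) = 51
n2.1.4 (MAX): max(-10, 37, -51) = 37
n2.1 (MIN): min(43, 27, 51, 37) = 27
n2.2.1 (MAX): max(-92, -84, 3) = 3
n2.2.2 (MAX): max(-81, 43) = 43
n2.2 (MIN): min(3, 43) = 3
n2 (MAX): max(27, 3) = 27
n3.1.2 (MAX): max(-71, 3, 19, -82) = 19
n3.1 (MIN): min(32, 19, -16) = -16
n3.2.3 (MAX): max(-12, 12) = 12
n3.2 (MIN): min(-98, -61, 12) = -98
n3 (MAX): max(-16, -98) = -16
r (MIN): min(16, 27, -16) = -16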